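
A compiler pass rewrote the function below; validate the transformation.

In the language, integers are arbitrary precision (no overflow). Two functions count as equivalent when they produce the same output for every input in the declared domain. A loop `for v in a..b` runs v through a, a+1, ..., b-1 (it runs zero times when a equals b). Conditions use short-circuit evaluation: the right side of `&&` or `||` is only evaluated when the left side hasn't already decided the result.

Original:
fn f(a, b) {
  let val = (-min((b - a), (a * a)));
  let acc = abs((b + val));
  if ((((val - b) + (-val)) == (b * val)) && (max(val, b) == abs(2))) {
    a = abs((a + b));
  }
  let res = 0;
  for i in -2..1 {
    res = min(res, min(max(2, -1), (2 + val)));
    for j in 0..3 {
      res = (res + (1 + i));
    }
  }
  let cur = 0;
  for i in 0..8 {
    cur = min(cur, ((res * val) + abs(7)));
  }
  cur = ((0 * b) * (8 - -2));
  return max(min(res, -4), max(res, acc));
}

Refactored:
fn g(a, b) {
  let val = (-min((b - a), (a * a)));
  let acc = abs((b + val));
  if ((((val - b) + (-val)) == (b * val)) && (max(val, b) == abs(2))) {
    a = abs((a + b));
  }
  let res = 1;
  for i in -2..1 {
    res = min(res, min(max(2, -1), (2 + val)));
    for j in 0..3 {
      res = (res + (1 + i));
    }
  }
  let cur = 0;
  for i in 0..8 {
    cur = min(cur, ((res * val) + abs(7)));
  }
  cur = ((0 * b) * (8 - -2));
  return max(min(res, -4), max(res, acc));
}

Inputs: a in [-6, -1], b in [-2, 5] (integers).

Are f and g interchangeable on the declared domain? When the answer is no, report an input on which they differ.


Try a=-1, b=1.
f: val = -1; acc = 0; ((((val - b) + (-val)) == (b * val)) && (max(val, b) == abs(2))) -> false; res = 0; [i=-2]; res = 0; [j=0]; res = -1; [j=1]; res = -2; [j=2]; res = -3; [i=-1]; res = -3; [j=0]; res = -3; [j=1]; res = -3; [j=2]; res = -3; [i=0]; res = -3; [j=0]; res = -2; [j=1]; res = -1; [j=2]; res = 0; cur = 0; [i=0]; cur = 0; [i=1]; cur = 0; [i=2]; cur = 0; [i=3]; cur = 0; [i=4]; cur = 0; [i=5]; cur = 0; [i=6]; cur = 0; [i=7]; cur = 0; cur = 0; return 0
g: val = -1; acc = 0; ((((val - b) + (-val)) == (b * val)) && (max(val, b) == abs(2))) -> false; res = 1; [i=-2]; res = 1; [j=0]; res = 0; [j=1]; res = -1; [j=2]; res = -2; [i=-1]; res = -2; [j=0]; res = -2; [j=1]; res = -2; [j=2]; res = -2; [i=0]; res = -2; [j=0]; res = -1; [j=1]; res = 0; [j=2]; res = 1; cur = 0; [i=0]; cur = 0; [i=1]; cur = 0; [i=2]; cur = 0; [i=3]; cur = 0; [i=4]; cur = 0; [i=5]; cur = 0; [i=6]; cur = 0; [i=7]; cur = 0; cur = 0; return 1
0 != 1, so the rewrite changes behavior.
verdict: not equivalent; witness: a=-1, b=1


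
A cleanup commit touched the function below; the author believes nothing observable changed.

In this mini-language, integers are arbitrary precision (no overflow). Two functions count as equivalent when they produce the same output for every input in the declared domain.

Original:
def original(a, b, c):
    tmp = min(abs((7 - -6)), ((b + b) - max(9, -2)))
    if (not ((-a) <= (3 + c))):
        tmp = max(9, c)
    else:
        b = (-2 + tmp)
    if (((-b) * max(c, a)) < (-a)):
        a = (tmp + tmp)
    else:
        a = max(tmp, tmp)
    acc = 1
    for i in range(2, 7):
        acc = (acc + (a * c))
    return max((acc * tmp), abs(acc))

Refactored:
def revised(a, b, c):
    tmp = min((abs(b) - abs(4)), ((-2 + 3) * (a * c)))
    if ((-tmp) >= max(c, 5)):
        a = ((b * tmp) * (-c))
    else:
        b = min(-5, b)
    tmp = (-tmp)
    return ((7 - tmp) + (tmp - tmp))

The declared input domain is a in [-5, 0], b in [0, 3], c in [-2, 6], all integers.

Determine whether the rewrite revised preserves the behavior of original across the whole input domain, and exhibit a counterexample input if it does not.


Input a=-5, b=0, c=-2: 179 from original versus 3 from revised.
verdict: not equivalent; witness: a=-5, b=0, c=-2


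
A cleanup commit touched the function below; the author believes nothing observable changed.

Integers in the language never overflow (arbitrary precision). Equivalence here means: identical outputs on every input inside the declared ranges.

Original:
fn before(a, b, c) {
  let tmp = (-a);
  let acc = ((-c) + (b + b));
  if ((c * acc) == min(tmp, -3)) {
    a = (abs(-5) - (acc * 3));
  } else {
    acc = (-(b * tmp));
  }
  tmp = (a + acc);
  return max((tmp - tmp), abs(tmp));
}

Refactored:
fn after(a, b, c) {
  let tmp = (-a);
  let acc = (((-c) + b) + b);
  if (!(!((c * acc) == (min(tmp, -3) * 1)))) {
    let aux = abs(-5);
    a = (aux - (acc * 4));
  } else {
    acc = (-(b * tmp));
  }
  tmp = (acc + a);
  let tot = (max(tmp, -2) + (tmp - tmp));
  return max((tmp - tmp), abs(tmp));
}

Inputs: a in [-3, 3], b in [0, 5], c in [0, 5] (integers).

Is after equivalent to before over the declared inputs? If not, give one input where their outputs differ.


Input a=-3, b=1, c=3: 7 from before versus 8 from after.
verdict: not equivalent; witness: a=-3, b=1, c=3


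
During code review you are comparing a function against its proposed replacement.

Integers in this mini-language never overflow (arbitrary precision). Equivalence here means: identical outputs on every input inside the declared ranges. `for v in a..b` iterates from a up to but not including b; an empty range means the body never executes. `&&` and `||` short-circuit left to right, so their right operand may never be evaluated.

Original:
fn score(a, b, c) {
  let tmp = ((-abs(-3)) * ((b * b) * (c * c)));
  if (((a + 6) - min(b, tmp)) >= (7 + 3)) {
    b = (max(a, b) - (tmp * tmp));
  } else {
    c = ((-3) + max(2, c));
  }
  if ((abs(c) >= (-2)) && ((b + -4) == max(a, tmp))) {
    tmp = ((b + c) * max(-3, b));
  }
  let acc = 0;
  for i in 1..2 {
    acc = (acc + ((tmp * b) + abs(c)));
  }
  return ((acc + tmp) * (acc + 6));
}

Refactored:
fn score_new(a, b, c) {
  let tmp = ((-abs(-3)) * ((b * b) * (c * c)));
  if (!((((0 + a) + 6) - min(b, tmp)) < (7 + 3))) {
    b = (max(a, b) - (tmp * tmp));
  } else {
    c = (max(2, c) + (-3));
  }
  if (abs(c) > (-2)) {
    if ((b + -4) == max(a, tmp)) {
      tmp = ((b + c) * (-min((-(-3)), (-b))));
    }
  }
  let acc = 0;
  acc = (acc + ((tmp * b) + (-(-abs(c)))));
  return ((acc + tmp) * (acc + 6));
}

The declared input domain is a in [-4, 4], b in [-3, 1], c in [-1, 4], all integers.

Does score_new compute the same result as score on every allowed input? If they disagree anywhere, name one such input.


The suspicious edit (`(abs(c) >= (-2))` became `(abs(c) > (-2))`) never changes the result for any input inside the declared domain.
Tracing a=-1, b=0, c=-1: score: tmp = 0; (((a + 6) - min(b, tmp)) >= (7 + 3)) -> false; c = -1; ((abs(c) >= (-2)) && ((b + -4) == max(a, tmp))) -> false; acc = 0; [i=1]; acc = 1; return 7 | score_new: tmp = 0; (!((((0 + a) + 6) - min(b, tmp)) < (7 + 3))) -> false; c = -1; (abs(c) > (-2)) -> true; ((b + -4) == max(a, tmp)) -> false; acc = 0; acc = 1; return 7 — matching result 7.
Every one of the 270 inputs gives matching results.
verdict: equivalent


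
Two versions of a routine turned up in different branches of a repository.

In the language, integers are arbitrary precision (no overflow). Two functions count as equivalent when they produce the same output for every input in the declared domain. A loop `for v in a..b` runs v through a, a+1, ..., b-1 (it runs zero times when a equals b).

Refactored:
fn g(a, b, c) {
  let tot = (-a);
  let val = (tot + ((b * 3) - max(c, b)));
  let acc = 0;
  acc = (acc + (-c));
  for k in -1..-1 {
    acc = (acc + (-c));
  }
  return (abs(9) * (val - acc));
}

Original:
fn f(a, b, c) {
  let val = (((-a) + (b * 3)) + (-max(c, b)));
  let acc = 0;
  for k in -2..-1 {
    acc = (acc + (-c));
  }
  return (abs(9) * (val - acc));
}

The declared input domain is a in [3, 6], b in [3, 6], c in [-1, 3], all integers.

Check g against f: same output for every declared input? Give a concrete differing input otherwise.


Equivalent — the differences include local variable names differ, plus statement counts differ, plus loop structure differs, plus arithmetic usage differs, yet no declared input distinguishes the two.
Spot check at a=4, b=5, c=1 — f: val = 6; acc = 0; [k=-2]; acc = -1; return 63. g: tot = -4; val = 6; acc = 0; acc = -1; the k loop: no iterations; return 63. Both give 63.
An exhaustive pass over the 80 declared inputs shows identical outputs.
verdict: equivalent


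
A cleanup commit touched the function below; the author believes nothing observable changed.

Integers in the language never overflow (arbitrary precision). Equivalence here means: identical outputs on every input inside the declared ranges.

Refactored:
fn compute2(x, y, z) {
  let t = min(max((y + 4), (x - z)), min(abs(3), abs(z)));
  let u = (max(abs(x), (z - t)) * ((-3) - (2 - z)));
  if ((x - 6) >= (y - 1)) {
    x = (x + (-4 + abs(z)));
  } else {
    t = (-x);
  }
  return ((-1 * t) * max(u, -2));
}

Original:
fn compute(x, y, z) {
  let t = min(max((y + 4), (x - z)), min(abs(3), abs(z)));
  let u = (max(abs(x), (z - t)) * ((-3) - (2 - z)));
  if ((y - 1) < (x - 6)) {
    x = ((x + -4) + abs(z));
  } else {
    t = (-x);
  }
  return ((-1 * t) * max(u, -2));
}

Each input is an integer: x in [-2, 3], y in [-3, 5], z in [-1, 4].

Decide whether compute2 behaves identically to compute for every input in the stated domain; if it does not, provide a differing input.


At x=2, y=-3, z=-1: compute gives -4, compute2 gives 2.
verdict: not equivalent; witness: x=2, y=-3, z=-1


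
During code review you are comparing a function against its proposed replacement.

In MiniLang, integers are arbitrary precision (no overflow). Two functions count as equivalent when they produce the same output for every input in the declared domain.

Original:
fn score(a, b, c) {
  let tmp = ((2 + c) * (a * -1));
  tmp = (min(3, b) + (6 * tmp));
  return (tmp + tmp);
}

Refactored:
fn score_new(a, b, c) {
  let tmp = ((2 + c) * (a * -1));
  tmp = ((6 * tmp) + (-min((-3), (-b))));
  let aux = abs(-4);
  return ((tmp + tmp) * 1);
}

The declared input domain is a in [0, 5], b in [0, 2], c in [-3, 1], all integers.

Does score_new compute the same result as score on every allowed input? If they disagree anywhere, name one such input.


There is a counterexample at a=0, b=0, c=-3: 0 on one side, 6 on the other.
score: tmp=0, then tmp=0, then returns 0
score_new: tmp=0, then tmp=3, then aux=4, then returns 6
verdict: not equivalent; witness: a=0, b=0, c=-3


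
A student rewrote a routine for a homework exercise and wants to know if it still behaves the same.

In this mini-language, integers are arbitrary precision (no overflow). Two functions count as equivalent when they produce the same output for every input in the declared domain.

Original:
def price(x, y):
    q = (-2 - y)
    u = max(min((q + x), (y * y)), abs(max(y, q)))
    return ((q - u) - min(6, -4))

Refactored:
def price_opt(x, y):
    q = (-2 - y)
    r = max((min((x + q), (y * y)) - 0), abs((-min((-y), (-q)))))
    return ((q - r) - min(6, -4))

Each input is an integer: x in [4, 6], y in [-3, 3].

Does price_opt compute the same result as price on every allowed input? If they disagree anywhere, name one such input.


Comparing the listings, the differences include: local variable names differ; constant usage differs; arithmetic usage differs; min/max/abs usage differs.
Spot check at x=6, y=2 — price: q becomes -4; next u becomes 2; next final value -2. price_opt: q becomes -4; next r becomes 2; next final value -2. Both give -2.
Every one of the 21 inputs gives matching results.
verdict: equivalent


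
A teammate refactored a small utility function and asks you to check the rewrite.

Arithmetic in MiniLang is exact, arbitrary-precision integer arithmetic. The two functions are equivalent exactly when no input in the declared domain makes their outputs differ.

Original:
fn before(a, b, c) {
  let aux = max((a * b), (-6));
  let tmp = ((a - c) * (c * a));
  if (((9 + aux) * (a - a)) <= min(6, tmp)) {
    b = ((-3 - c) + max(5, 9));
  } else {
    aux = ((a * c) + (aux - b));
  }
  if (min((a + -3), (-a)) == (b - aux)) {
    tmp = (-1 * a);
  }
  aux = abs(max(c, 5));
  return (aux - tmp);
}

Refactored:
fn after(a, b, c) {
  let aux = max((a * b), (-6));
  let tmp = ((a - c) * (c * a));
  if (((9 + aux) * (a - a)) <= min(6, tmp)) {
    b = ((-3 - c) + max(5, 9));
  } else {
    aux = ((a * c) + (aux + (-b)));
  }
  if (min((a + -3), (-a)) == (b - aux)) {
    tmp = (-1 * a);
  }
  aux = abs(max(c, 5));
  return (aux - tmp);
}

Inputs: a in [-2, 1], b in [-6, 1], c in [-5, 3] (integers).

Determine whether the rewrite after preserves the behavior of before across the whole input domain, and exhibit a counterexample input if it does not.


Comparing the listings, the differences include: arithmetic usage differs.
Spot check at a=0, b=-4, c=-4 — before: aux becomes 0; next tmp becomes 0; next (((9 + aux) * (a - a)) <= min(6, tmp)) evaluates to true; next b becomes 10; next (min((a + -3), (-a)) == (b - aux)) evaluates to false; next aux becomes 5; next final value 5. after: aux becomes 0; next tmp becomes 0; next (((9 + aux) * (a - a)) <= min(6, tmp)) evaluates to true; next b becomes 10; next (min((a + -3), (-a)) == (b - aux)) evaluates to false; next aux becomes 5; next final value 5. Both give 5.
Checked all 288 inputs in the declared domain: the outputs agree on every one.
verdict: equivalent


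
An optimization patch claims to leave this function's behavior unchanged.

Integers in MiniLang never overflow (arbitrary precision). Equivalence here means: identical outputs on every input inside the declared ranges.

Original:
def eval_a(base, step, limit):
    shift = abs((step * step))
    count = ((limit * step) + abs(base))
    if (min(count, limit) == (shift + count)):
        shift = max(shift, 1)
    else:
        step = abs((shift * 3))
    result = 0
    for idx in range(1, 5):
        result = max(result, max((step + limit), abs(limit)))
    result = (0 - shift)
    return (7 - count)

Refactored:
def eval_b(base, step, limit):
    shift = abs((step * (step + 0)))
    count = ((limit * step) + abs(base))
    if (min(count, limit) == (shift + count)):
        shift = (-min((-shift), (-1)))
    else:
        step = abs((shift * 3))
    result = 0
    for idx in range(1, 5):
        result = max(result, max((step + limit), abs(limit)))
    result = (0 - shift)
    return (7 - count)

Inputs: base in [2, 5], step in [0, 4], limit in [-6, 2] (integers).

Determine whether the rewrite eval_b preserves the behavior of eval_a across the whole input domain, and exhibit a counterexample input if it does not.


Comparing the listings, the differences include: arithmetic usage differs; constant usage differs; min/max/abs usage differs.
Tracing base=5, step=3, limit=2: eval_a: shift becomes 9; next count becomes 11; next (min(count, limit) == (shift + count)) evaluates to false; next step becomes 27; next result becomes 0; next at idx=1:; next result becomes 29; next at idx=2:; next result becomes 29; next at idx=3:; next result becomes 29; next at idx=4:; next result becomes 29; next result becomes -9; next final value -4 | eval_b: shift becomes 9; next count becomes 11; next (min(count, limit) == (shift + count)) evaluates to false; next step becomes 27; next result becomes 0; next at idx=1:; next result becomes 29; next at idx=2:; next result becomes 29; next at idx=3:; next result becomes 29; next at idx=4:; next result becomes 29; next result becomes -9; next final value -4 — matching result -4.
An exhaustive pass over the 180 declared inputs shows identical outputs.
verdict: equivalent


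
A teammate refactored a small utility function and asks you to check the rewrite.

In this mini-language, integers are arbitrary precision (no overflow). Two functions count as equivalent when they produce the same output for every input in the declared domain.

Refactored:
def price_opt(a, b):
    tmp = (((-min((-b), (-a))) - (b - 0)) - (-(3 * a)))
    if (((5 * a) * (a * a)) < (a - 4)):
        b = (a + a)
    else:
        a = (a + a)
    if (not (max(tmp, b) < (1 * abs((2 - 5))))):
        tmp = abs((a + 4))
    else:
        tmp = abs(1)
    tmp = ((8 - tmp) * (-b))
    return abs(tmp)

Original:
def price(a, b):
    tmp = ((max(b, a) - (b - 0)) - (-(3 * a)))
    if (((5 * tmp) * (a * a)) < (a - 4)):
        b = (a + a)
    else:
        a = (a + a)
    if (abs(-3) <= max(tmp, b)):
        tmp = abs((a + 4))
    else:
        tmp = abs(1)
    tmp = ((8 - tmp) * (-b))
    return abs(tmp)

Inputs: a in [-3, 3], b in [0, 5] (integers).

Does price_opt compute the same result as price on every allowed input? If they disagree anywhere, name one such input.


There is a counterexample at a=-1, b=0: 14 on one side, 0 on the other.
price: tmp = -3; (((5 * tmp) * (a * a)) < (a - 4)) -> true; b = -2; (abs(-3) <= max(tmp, b)) -> false; tmp = 1; tmp = 14; return 14
price_opt: tmp = -3; (((5 * a) * (a * a)) < (a - 4)) -> false; a = -2; (not (max(tmp, b) < (1 * abs((2 - 5))))) -> false; tmp = 1; tmp = 0; return 0
verdict: not equivalent; witness: a=-1, b=0


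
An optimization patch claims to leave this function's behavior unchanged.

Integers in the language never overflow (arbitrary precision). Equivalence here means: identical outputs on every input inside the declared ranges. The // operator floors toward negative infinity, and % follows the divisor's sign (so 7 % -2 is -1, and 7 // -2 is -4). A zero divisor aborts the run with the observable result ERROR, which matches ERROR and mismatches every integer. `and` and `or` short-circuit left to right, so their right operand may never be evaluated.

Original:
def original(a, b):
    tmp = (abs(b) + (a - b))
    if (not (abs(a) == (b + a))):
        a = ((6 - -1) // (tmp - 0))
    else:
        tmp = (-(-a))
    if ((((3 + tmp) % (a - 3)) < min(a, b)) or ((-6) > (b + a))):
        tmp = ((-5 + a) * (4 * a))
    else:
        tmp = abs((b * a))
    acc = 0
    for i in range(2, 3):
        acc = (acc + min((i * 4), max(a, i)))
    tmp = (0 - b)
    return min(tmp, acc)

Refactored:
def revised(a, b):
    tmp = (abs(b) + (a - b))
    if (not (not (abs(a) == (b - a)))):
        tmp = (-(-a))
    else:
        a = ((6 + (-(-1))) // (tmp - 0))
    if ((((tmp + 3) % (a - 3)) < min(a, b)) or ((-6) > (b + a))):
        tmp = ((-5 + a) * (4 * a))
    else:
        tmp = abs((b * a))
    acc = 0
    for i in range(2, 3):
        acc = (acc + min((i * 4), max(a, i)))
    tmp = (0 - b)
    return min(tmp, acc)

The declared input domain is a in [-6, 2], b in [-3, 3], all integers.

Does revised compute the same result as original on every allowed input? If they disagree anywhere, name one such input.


Try a=2, b=0.
original: tmp := 2 | (not (abs(a) == (b + a))): false | tmp := 2 | ((((3 + tmp) % (a - 3)) < min(a, b)) or ((-6) > (b + a))): false | tmp := 0 | acc := 0 | iter i=2: | acc := 2 | tmp := 0 | result 0
revised: tmp := 2 | (not (not (abs(a) == (b - a)))): false | a := 3 | divide-by-zero, output ERROR
0 != ERROR, so the rewrite changes behavior.
verdict: not equivalent; witness: a=2, b=0


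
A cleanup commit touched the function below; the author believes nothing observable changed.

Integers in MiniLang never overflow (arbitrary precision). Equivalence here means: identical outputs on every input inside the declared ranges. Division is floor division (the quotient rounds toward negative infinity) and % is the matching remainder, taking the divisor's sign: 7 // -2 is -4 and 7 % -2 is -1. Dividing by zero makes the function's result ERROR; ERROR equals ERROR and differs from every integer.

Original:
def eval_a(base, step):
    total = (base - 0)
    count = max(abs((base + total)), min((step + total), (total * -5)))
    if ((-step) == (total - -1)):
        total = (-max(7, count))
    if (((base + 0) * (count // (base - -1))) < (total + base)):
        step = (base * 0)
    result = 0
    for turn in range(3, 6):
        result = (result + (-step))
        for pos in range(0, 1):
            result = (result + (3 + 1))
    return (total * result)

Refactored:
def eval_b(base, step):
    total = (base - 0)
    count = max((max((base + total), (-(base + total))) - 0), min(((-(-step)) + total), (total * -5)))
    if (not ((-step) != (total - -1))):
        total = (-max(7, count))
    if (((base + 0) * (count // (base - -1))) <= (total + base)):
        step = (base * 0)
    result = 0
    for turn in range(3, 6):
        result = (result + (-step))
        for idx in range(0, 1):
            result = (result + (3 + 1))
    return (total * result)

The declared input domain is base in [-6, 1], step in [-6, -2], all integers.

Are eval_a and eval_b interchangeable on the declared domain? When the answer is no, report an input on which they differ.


The one real change (`(((base + 0) * (count // (base - -1))) < (total + base))` became `(((base + 0) * (count // (base - -1))) <= (total + base))`) has no effect anywhere in the declared ranges; all 40 inputs agree.
verdict: equivalent


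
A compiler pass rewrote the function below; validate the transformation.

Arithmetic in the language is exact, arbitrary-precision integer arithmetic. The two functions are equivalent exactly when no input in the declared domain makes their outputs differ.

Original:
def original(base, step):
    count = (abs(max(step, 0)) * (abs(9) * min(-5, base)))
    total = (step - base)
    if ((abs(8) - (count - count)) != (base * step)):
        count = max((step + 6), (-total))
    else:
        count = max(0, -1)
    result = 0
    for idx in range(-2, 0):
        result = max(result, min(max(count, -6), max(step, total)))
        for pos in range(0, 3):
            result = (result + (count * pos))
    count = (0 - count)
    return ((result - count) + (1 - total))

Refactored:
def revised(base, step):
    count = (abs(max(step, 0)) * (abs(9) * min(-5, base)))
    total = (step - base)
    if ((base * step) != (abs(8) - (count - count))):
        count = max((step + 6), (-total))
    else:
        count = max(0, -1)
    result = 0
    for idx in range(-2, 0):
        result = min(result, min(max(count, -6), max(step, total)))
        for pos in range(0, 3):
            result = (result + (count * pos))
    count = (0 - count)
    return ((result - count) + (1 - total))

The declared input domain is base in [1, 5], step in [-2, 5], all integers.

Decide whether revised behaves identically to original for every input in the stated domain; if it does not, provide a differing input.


Run the pair on base=1, step=-2.
original: count = 0; total = -3; ((abs(8) - (count - count)) != (base * step)) -> true; count = 4; result = 0; [idx=-2]; result = 0; [pos=0]; result = 0; [pos=1]; result = 4; [pos=2]; result = 12; [idx=-1]; result = 12; [pos=0]; result = 12; [pos=1]; result = 16; [pos=2]; result = 24; count = -4; return 32
revised: count = 0; total = -3; ((base * step) != (abs(8) - (count - count))) -> true; count = 4; result = 0; [idx=-2]; result = -2; [pos=0]; result = -2; [pos=1]; result = 2; [pos=2]; result = 10; [idx=-1]; result = -2; [pos=0]; result = -2; [pos=1]; result = 2; [pos=2]; result = 10; count = -4; return 18
32 against 18: the behavior changed.
verdict: not equivalent; witness: base=1, step=-2


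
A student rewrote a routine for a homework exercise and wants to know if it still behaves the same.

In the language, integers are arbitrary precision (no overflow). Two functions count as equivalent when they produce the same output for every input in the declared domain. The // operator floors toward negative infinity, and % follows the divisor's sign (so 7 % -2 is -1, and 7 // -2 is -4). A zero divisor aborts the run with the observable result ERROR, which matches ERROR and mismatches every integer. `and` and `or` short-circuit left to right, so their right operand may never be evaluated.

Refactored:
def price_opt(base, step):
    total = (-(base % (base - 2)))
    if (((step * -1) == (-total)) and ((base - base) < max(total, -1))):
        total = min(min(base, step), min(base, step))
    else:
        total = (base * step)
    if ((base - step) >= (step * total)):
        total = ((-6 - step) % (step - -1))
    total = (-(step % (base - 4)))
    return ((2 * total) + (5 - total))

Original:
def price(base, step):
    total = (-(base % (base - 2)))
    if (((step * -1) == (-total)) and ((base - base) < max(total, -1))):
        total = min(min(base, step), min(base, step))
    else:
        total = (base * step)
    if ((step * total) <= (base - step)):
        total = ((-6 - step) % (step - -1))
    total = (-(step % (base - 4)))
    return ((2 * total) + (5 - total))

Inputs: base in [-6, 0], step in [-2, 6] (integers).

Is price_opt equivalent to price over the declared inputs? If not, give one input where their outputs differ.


Comparing the listings, the differences include: comparison usage differs.
Spot check at base=-4, step=4 — price: total = 4; (((step * -1) == (-total)) and ((base - base) < max(total, -1))) -> true; total = -4; ((step * total) <= (base - step)) -> true; total = 0; total = 4; return 9. price_opt: total = 4; (((step * -1) == (-total)) and ((base - base) < max(total, -1))) -> true; total = -4; ((base - step) >= (step * total)) -> true; total = 0; total = 4; return 9. Both give 9.
Checked all 63 inputs in the declared domain: the outputs agree on every one.
verdict: equivalent


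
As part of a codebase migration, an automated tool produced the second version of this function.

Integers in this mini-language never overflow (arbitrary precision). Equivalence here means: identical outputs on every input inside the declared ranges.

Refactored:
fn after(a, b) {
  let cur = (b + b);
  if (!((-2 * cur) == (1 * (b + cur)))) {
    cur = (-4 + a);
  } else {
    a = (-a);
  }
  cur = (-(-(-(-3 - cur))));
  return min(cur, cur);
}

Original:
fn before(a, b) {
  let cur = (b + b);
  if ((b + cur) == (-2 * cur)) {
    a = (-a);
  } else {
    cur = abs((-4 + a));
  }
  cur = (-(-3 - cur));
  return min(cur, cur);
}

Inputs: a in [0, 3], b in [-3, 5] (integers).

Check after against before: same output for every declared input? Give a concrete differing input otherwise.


Take a=0, b=-3.
before: cur becomes -6; next ((b + cur) == (-2 * cur)) evaluates to false; next cur becomes 4; next cur becomes 7; next final value 7
after: cur becomes -6; next (!((-2 * cur) == (1 * (b + cur)))) evaluates to true; next cur becomes -4; next cur becomes -1; next final value -1
7 != -1, so the rewrite changes behavior.
verdict: not equivalent; witness: a=0, b=-3


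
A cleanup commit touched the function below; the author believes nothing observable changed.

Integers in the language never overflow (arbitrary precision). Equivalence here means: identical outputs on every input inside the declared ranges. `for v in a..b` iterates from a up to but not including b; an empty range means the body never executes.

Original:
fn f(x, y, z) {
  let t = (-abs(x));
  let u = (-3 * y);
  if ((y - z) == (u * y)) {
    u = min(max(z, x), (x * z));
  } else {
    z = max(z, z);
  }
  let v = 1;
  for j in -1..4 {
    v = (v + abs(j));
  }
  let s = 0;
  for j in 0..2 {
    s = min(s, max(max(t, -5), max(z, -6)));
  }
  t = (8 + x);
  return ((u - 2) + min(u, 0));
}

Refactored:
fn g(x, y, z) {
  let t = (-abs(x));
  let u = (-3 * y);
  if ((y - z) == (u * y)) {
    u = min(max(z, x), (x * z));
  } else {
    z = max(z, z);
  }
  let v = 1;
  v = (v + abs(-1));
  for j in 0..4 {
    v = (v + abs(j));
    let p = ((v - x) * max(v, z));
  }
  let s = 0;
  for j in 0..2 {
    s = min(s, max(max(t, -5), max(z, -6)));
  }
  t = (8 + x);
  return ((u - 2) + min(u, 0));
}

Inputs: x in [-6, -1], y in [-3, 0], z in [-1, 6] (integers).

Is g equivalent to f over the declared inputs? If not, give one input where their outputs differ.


Behavior is preserved: although constant usage differs, and statement counts differ, and local variable names differ, and arithmetic usage differs, and min/max/abs usage differs, and loop structure differs, the outputs never diverge.
One worked example (x=-3, y=-3, z=5) — f: t = -3; u = 9; ((y - z) == (u * y)) -> false; z = 5; v = 1; [j=-1]; v = 2; [j=0]; v = 2; [j=1]; v = 3; [j=2]; v = 5; [j=3]; v = 8; s = 0; [j=0]; s = 0; [j=1]; s = 0; t = 5; return 7; g: t = -3; u = 9; ((y - z) == (u * y)) -> false; z = 5; v = 1; v = 2; [j=0]; v = 2; p = 25; [j=1]; v = 3; p = 30; [j=2]; v = 5; p = 40; [j=3]; v = 8; p = 88; s = 0; [j=0]; s = 0; [j=1]; s = 0; t = 5; return 7; agreement on 7.
Across all 192 domain points the two functions coincide.
verdict: equivalent


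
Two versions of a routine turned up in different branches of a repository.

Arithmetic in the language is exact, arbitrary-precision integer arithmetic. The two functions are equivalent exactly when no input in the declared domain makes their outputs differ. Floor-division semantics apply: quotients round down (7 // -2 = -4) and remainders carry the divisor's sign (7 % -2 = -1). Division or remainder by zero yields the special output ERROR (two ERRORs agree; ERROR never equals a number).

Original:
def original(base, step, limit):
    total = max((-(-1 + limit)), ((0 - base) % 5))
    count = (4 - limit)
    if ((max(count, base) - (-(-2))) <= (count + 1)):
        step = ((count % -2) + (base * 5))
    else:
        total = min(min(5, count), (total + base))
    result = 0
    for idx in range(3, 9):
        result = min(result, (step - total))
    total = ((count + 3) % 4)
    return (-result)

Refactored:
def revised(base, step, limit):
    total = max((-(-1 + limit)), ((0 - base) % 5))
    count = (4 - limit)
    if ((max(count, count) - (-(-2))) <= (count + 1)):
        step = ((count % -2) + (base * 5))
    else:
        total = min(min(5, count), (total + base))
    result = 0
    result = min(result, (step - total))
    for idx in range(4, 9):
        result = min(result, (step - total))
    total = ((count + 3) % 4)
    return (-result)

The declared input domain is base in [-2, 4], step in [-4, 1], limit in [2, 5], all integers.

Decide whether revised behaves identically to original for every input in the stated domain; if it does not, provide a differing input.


These are not equivalent — on base=3, step=-4, limit=5 the outputs split (3 vs 0).
original: total := 2 | count := -1 | ((max(count, base) - (-(-2))) <= (count + 1)): false | total := -1 | result := 0 | iter idx=3: | result := -3 | iter idx=4: | result := -3 | iter idx=5: | result := -3 | iter idx=6: | result := -3 | iter idx=7: | result := -3 | iter idx=8: | result := -3 | total := 2 | result 3
revised: total := 2 | count := -1 | ((max(count, count) - (-(-2))) <= (count + 1)): true | step := 14 | result := 0 | result := 0 | iter idx=4: | result := 0 | iter idx=5: | result := 0 | iter idx=6: | result := 0 | iter idx=7: | result := 0 | iter idx=8: | result := 0 | total := 2 | result 0
verdict: not equivalent; witness: base=3, step=-4, limit=5


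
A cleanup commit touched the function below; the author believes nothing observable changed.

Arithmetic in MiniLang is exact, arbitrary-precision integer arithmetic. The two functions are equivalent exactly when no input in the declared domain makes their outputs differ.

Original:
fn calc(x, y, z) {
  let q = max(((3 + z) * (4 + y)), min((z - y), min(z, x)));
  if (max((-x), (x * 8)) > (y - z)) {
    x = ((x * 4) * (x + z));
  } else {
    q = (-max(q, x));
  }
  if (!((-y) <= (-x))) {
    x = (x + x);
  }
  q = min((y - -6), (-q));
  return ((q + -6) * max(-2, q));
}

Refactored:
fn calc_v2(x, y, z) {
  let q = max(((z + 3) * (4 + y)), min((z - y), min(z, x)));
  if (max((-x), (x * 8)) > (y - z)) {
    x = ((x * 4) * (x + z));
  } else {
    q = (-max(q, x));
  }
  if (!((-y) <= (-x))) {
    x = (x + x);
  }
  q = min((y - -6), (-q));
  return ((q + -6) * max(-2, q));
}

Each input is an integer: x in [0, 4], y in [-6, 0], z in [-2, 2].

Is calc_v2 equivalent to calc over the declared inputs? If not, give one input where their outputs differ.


The two versions differ — the changes include same computation, different form.
As a probe, take x=1, y=-6, z=0: calc runs q = 0; (max((-x), (x * 8)) > (y - z)) -> true; x = 4; (!((-y) <= (-x))) -> true; x = 8; q = 0; return 0; calc_v2 runs q = 0; (max((-x), (x * 8)) > (y - z)) -> true; x = 4; (!((-y) <= (-x))) -> true; x = 8; q = 0; return 0; both end at 0.
Sweeping the whole domain (175 inputs) finds no disagreement.
verdict: equivalent


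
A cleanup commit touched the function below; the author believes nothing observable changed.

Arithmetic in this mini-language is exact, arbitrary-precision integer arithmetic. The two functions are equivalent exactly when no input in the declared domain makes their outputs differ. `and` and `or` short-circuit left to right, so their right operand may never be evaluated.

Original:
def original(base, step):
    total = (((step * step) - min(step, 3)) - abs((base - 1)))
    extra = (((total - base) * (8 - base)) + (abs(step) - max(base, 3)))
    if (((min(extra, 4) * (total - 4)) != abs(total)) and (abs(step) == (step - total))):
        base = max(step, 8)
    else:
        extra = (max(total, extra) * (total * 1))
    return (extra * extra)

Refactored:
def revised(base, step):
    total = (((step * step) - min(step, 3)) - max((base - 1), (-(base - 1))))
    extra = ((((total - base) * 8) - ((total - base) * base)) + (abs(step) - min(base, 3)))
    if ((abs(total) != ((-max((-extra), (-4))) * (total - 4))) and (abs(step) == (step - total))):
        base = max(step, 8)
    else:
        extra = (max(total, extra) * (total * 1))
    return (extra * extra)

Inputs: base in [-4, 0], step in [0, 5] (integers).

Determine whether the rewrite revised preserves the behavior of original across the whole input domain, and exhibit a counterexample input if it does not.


Run the pair on base=-4, step=2.
original: total becomes -3; next extra becomes 11; next (((min(extra, 4) * (total - 4)) != abs(total)) and (abs(step) == (step - total))) evaluates to false; next extra becomes -33; next final value 1089
revised: total becomes -3; next extra becomes 18; next ((abs(total) != ((-max((-extra), (-4))) * (total - 4))) and (abs(step) == (step - total))) evaluates to false; next extra becomes -54; next final value 2916
1089 and 2916 differ, so these are not the same function on this domain.
verdict: not equivalent; witness: base=-4, step=2


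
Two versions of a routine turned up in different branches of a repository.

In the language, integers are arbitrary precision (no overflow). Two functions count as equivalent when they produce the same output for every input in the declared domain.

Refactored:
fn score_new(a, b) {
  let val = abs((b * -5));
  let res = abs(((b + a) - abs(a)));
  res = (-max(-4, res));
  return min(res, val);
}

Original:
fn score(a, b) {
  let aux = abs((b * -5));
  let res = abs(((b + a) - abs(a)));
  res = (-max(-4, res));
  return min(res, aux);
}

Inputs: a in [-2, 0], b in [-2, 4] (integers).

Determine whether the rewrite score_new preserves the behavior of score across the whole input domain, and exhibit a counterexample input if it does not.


This is a faithful refactor — local variable names differ, but the computed results match everywhere.
Tracing a=-2, b=-1: score: aux becomes 5; next res becomes 5; next res becomes -5; next final value -5 | score_new: val becomes 5; next res becomes 5; next res becomes -5; next final value -5 — matching result -5.
Sweeping the whole domain (21 inputs) finds no disagreement.
verdict: equivalent


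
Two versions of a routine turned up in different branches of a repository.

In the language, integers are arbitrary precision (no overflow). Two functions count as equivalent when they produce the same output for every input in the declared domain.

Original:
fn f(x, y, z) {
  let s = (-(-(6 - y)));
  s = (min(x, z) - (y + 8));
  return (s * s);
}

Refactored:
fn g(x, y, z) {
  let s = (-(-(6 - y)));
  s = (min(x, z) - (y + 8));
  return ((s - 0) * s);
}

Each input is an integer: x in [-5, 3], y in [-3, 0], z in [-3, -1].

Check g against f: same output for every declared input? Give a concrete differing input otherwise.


Although constant usage differs, arithmetic usage differs, 108/108 inputs agree.
verdict: equivalent


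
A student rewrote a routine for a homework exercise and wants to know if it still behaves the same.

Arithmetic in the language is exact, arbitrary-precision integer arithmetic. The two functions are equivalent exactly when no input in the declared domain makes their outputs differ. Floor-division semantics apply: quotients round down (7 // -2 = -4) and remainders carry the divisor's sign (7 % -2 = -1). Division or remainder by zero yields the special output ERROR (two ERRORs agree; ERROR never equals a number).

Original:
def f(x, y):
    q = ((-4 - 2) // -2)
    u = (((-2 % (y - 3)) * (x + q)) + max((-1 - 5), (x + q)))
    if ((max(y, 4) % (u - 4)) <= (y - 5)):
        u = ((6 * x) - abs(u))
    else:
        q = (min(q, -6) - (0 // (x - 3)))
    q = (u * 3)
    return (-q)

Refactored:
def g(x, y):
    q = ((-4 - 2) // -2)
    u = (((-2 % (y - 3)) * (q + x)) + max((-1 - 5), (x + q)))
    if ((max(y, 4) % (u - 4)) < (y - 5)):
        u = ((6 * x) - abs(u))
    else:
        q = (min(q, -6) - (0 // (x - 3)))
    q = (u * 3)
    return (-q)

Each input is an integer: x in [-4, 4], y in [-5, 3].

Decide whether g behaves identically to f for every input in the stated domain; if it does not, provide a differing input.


Evaluate both at x=2, y=0.
f: q=3, then u=-5, then ((max(y, 4) % (u - 4)) <= (y - 5)) is true, then u=7, then q=21, then returns -21
g: q=3, then u=-5, then ((max(y, 4) % (u - 4)) < (y - 5)) is false, then q=-6, then q=-15, then returns 15
-21 against 15: the behavior changed.
verdict: not equivalent; witness: x=2, y=0


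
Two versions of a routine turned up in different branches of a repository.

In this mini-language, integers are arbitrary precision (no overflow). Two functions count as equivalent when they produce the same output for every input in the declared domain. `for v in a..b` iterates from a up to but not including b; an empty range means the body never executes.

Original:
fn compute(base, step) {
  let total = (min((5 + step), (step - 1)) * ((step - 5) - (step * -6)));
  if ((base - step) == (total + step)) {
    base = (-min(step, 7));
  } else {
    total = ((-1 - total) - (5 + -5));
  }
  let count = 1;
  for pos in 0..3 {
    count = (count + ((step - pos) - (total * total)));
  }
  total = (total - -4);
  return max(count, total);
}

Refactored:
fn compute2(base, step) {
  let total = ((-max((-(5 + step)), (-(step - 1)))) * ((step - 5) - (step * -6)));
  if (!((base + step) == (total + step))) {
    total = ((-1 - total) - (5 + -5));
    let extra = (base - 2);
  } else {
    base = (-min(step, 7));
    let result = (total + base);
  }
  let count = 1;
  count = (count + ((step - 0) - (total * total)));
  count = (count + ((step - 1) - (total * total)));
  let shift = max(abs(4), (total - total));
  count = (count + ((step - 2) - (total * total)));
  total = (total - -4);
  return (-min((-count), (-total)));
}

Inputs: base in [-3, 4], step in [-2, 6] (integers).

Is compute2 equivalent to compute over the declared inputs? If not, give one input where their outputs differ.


These are not equivalent — on base=0, step=1 the outputs split (3 vs 4).
compute: total = 0; ((base - step) == (total + step)) -> false; total = -1; count = 1; [pos=0]; count = 1; [pos=1]; count = 0; [pos=2]; count = -2; total = 3; return 3
compute2: total = 0; (!((base + step) == (total + step))) -> false; base = -1; result = -1; count = 1; count = 2; count = 2; shift = 4; count = 1; total = 4; return 4
verdict: not equivalent; witness: base=0, step=1


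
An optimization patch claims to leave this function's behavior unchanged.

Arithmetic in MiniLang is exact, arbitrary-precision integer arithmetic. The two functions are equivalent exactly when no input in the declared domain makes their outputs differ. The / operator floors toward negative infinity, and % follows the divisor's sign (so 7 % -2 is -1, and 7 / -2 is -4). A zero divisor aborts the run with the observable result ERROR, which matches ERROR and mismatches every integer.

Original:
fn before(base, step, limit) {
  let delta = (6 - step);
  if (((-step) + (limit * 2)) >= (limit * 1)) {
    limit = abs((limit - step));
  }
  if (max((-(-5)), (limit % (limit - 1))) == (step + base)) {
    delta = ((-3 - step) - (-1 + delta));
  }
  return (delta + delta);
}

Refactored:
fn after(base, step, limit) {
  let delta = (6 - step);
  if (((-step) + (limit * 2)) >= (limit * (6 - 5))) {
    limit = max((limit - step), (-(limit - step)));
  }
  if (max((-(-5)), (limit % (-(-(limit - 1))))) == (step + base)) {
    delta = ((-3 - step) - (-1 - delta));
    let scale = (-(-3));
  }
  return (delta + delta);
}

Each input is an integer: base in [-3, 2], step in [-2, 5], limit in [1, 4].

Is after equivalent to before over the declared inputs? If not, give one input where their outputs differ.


There is a counterexample at base=0, step=5, limit=2: -16 on one side, -12 on the other.
before: delta = 1; (((-step) + (limit * 2)) >= (limit * 1)) -> false; (max((-(-5)), (limit % (limit - 1))) == (step + base)) -> true; delta = -8; return -16
after: delta = 1; (((-step) + (limit * 2)) >= (limit * (6 - 5))) -> false; (max((-(-5)), (limit % (-(-(limit - 1))))) == (step + base)) -> true; delta = -6; scale = 3; return -12
verdict: not equivalent; witness: base=0, step=5, limit=2
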